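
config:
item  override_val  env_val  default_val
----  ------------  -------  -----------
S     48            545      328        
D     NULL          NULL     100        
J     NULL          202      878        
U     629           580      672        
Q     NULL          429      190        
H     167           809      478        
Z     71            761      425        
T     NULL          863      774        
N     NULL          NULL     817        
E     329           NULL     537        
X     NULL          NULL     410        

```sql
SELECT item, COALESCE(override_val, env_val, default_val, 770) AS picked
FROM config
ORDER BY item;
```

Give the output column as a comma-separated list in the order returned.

item=D: override_val=NULL, env_val=NULL, default_val=100 → 100
item=E: override_val=329 → 329
item=H: override_val=167 → 167
item=J: override_val=NULL, env_val=202 → 202
item=N: override_val=NULL, env_val=NULL, default_val=817 → 817
item=Q: override_val=NULL, env_val=429 → 429
item=S: override_val=48 → 48
item=T: override_val=NULL, env_val=863 → 863
item=U: override_val=629 → 629
item=X: override_val=NULL, env_val=NULL, default_val=410 → 410
item=Z: override_val=71 → 71

100, 329, 167, 202, 817, 429, 48, 863, 629, 410, 71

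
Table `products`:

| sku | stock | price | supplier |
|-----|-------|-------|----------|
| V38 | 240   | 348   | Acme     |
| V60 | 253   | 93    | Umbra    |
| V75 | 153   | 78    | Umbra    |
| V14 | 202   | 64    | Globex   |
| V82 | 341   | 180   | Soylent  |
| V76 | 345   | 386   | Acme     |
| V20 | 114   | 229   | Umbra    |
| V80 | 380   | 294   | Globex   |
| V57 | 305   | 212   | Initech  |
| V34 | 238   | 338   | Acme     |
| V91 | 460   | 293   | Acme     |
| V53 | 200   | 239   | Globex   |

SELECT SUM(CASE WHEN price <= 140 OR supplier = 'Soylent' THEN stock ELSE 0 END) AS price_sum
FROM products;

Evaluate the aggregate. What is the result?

sku=V38: ✗
sku=V60: ✓ → 253
sku=V75: ✓ → 153
sku=V14: ✓ → 202
sku=V82: ✓ → 341
sku=V76: ✗
sku=V20: ✗
sku=V80: ✗
sku=V57: ✗
sku=V34: ✗
sku=V91: ✗
sku=V53: ✗
price_sum = 253 + 153 + 202 + 341 = 949

949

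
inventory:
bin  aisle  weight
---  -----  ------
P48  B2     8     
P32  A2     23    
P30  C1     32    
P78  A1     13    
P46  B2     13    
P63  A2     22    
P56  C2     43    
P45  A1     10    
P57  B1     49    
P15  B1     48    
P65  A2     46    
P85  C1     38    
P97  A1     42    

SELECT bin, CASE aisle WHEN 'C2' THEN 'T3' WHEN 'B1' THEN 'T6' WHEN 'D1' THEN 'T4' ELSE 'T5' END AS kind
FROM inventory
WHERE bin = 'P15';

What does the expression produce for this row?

T6

bin = P15: aisle=B1, weight=48.
aisle='C2' → false
aisle='B1' → true → T6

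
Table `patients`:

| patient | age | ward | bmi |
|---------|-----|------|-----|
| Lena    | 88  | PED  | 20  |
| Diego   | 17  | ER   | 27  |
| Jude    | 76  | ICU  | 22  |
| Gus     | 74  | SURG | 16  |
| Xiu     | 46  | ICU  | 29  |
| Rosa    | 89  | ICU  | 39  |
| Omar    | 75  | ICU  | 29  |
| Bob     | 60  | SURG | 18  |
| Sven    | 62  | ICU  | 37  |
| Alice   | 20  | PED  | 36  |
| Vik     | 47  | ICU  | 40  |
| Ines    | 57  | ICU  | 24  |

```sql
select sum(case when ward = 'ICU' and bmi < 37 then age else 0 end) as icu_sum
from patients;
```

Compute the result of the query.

254

patient=Lena: ✗
patient=Diego: ✗
patient=Jude: ✓ → 76
patient=Gus: ✗
patient=Xiu: ✓ → 46
patient=Rosa: ✗
patient=Omar: ✓ → 75
patient=Bob: ✗
patient=Sven: ✗
patient=Alice: ✗
patient=Vik: ✗
patient=Ines: ✓ → 57
icu_sum = 76 + 46 + 75 + 57 = 254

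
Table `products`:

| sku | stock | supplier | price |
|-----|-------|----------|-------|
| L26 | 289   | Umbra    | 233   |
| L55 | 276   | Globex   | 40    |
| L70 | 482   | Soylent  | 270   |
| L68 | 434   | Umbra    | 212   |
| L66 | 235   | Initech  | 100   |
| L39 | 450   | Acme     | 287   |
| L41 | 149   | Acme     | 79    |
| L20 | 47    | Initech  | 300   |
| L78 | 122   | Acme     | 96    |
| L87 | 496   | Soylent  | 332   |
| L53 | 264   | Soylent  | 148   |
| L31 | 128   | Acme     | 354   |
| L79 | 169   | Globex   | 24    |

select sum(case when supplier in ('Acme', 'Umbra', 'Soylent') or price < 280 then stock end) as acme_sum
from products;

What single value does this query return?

sku=L26: ✓ → 289
sku=L55: ✓ → 276
sku=L70: ✓ → 482
sku=L68: ✓ → 434
sku=L66: ✓ → 235
sku=L39: ✓ → 450
sku=L41: ✓ → 149
sku=L20: ✗
sku=L78: ✓ → 122
sku=L87: ✓ → 496
sku=L53: ✓ → 264
sku=L31: ✓ → 128
sku=L79: ✓ → 169
acme_sum = 289 + 276 + 482 + 434 + 235 + 450 + 149 + 122 + 496 + 264 + 128 + 169 = 3494

3494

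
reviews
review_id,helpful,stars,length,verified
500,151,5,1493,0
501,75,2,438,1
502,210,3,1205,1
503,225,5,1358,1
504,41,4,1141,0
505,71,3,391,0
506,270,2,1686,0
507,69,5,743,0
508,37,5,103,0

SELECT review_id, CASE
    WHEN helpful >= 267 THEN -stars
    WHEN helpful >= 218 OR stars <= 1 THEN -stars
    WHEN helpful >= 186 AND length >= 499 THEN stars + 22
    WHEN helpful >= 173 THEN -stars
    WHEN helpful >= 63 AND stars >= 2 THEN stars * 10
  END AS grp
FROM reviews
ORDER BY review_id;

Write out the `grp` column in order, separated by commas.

50, 20, 25, -5, NULL, 30, -2, 50, NULL

review_id=500: helpful >= 63 AND stars >= 2 → 50
review_id=501: helpful >= 63 AND stars >= 2 → 20
review_id=502: helpful >= 186 AND length >= 499 → 25
review_id=503: helpful >= 218 OR stars <= 1 → -5
review_id=504: (no match → NULL) → NULL
review_id=505: helpful >= 63 AND stars >= 2 → 30
review_id=506: helpful >= 267 → -2
review_id=507: helpful >= 63 AND stars >= 2 → 50
review_id=508: (no match → NULL) → NULL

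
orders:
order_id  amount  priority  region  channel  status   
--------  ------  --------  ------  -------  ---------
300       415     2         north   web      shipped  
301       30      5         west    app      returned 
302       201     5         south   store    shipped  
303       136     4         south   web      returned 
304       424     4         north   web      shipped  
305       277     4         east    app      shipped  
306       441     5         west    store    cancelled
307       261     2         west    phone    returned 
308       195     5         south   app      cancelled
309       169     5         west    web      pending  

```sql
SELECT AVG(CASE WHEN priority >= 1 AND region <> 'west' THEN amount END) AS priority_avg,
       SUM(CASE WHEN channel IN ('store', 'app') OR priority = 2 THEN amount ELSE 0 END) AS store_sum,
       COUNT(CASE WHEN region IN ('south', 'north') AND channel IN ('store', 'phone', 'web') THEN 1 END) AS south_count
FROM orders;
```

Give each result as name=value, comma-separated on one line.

priority_avg=274.6666666667, store_sum=1820, south_count=4

[priority_avg: priority >= 1 AND region <> 'west']
order_id=300: ✓ → 415
order_id=301: ✗
order_id=302: ✓ → 201
order_id=303: ✓ → 136
order_id=304: ✓ → 424
order_id=305: ✓ → 277
order_id=306: ✗
order_id=307: ✗
order_id=308: ✓ → 195
order_id=309: ✗
priority_avg = (415 + 201 + 136 + 424 + 277 + 195) / 6 = 274.6666666667
—
[store_sum: channel IN ('store', 'app') OR priority = 2]
order_id=300: ✓ → 415
order_id=301: ✓ → 30
order_id=302: ✓ → 201
order_id=303: ✗
order_id=304: ✗
order_id=305: ✓ → 277
order_id=306: ✓ → 441
order_id=307: ✓ → 261
order_id=308: ✓ → 195
order_id=309: ✗
store_sum = 415 + 30 + 201 + 277 + 441 + 261 + 195 = 1820
—
[south_count: region IN ('south', 'north') AND channel IN ('store', 'phone', 'web')]
order_id=300: ✓ → 1
order_id=301: ✗
order_id=302: ✓ → 1
order_id=303: ✓ → 1
order_id=304: ✓ → 1
order_id=305: ✗
order_id=306: ✗
order_id=307: ✗
order_id=308: ✗
order_id=309: ✗
south_count = COUNT(1, 1, 1, 1) = 4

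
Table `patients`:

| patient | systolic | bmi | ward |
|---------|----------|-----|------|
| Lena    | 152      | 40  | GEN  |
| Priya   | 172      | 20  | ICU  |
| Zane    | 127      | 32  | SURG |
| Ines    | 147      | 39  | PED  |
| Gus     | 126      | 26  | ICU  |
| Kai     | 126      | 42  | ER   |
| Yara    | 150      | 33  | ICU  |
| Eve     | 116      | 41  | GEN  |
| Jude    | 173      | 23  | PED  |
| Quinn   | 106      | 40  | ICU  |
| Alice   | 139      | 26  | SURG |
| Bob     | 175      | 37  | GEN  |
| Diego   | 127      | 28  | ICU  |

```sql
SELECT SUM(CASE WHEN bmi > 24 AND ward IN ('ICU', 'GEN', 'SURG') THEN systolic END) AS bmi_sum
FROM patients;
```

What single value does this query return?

patient=Lena: ✓ → 152
patient=Priya: ✗
patient=Zane: ✓ → 127
patient=Ines: ✗
patient=Gus: ✓ → 126
patient=Kai: ✗
patient=Yara: ✓ → 150
patient=Eve: ✓ → 116
patient=Jude: ✗
patient=Quinn: ✓ → 106
patient=Alice: ✓ → 139
patient=Bob: ✓ → 175
patient=Diego: ✓ → 127
bmi_sum = 152 + 127 + 126 + 150 + 116 + 106 + 139 + 175 + 127 = 1218

1218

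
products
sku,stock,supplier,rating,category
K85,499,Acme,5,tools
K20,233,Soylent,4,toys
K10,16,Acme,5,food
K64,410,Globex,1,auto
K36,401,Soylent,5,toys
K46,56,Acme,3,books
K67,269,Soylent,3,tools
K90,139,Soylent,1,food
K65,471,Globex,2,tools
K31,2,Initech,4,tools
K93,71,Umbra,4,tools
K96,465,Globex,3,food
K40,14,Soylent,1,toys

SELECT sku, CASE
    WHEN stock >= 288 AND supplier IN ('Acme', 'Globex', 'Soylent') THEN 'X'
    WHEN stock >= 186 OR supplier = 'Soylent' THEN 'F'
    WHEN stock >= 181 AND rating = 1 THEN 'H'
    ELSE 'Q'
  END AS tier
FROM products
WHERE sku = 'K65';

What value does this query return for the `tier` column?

X

sku = K65: stock=471, supplier=Globex, rating=2, category=tools.
stock >= 288 AND supplier IN ('Acme', 'Globex', 'Soylent') → true → X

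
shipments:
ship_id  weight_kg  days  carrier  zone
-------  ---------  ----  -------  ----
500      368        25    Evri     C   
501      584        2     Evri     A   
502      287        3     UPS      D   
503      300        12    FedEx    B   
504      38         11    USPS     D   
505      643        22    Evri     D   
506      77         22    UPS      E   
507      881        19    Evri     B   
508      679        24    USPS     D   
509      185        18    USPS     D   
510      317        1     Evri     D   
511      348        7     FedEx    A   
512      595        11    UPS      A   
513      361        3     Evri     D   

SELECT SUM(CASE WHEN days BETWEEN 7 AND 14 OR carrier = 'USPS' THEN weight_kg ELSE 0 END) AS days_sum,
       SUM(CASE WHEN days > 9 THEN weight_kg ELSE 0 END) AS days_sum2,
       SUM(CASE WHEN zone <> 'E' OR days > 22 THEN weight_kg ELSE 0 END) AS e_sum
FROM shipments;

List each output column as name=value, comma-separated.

days_sum=2145, days_sum2=3766, e_sum=5586

[days_sum: days BETWEEN 7 AND 14 OR carrier = 'USPS']
ship_id=500: ✗
ship_id=501: ✗
ship_id=502: ✗
ship_id=503: ✓ → 300
ship_id=504: ✓ → 38
ship_id=505: ✗
ship_id=506: ✗
ship_id=507: ✗
ship_id=508: ✓ → 679
ship_id=509: ✓ → 185
ship_id=510: ✗
ship_id=511: ✓ → 348
ship_id=512: ✓ → 595
ship_id=513: ✗
days_sum = 300 + 38 + 679 + 185 + 348 + 595 = 2145
—
[days_sum2: days > 9]
ship_id=500: ✓ → 368
ship_id=501: ✗
ship_id=502: ✗
ship_id=503: ✓ → 300
ship_id=504: ✓ → 38
ship_id=505: ✓ → 643
ship_id=506: ✓ → 77
ship_id=507: ✓ → 881
ship_id=508: ✓ → 679
ship_id=509: ✓ → 185
ship_id=510: ✗
ship_id=511: ✗
ship_id=512: ✓ → 595
ship_id=513: ✗
days_sum2 = 368 + 300 + 38 + 643 + 77 + 881 + 679 + 185 + 595 = 3766
—
[e_sum: zone <> 'E' OR days > 22]
ship_id=500: ✓ → 368
ship_id=501: ✓ → 584
ship_id=502: ✓ → 287
ship_id=503: ✓ → 300
ship_id=504: ✓ → 38
ship_id=505: ✓ → 643
ship_id=506: ✗
ship_id=507: ✓ → 881
ship_id=508: ✓ → 679
ship_id=509: ✓ → 185
ship_id=510: ✓ → 317
ship_id=511: ✓ → 348
ship_id=512: ✓ → 595
ship_id=513: ✓ → 361
e_sum = 368 + 584 + 287 + 300 + 38 + 643 + 881 + 679 + 185 + 317 + 348 + 595 + 361 = 5586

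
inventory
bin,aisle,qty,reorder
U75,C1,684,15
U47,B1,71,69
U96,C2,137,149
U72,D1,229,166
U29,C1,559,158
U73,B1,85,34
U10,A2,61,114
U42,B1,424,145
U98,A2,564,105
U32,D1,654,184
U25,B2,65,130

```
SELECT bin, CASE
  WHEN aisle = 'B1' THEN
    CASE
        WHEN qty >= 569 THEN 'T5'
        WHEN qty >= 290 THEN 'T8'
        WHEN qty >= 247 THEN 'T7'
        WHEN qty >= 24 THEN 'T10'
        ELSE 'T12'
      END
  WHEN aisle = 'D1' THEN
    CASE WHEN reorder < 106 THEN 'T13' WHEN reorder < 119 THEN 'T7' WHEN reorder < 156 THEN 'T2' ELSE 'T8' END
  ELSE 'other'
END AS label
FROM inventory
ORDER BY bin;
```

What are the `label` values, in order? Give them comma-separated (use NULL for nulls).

other, other, other, T8, T8, T10, T8, T10, other, other, other

bin=U10: aisle='A2' → outer ELSE → other
bin=U25: aisle='B2' → outer ELSE → other
bin=U29: aisle='C1' → outer ELSE → other
bin=U32: aisle='D1' → inner[ELSE] → T8
bin=U42: aisle='B1' → inner[qty >= 290] → T8
bin=U47: aisle='B1' → inner[qty >= 24] → T10
bin=U72: aisle='D1' → inner[ELSE] → T8
bin=U73: aisle='B1' → inner[qty >= 24] → T10
bin=U75: aisle='C1' → outer ELSE → other
bin=U96: aisle='C2' → outer ELSE → other
bin=U98: aisle='A2' → outer ELSE → other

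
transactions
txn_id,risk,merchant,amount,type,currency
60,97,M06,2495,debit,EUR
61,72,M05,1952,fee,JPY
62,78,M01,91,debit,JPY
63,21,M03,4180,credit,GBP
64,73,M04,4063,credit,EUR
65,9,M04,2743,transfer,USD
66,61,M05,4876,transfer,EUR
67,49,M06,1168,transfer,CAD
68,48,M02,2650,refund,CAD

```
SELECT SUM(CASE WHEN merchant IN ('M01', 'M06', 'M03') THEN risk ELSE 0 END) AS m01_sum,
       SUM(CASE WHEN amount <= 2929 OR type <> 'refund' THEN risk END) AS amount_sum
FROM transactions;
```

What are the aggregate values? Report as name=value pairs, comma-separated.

[m01_sum: merchant IN ('M01', 'M06', 'M03')]
txn_id=60: ✓ → 97
txn_id=61: ✗
txn_id=62: ✓ → 78
txn_id=63: ✓ → 21
txn_id=64: ✗
txn_id=65: ✗
txn_id=66: ✗
txn_id=67: ✓ → 49
txn_id=68: ✗
m01_sum = 97 + 78 + 21 + 49 = 245
—
[amount_sum: amount <= 2929 OR type <> 'refund']
txn_id=60: ✓ → 97
txn_id=61: ✓ → 72
txn_id=62: ✓ → 78
txn_id=63: ✓ → 21
txn_id=64: ✓ → 73
txn_id=65: ✓ → 9
txn_id=66: ✓ → 61
txn_id=67: ✓ → 49
txn_id=68: ✓ → 48
amount_sum = 97 + 72 + 78 + 21 + 73 + 9 + 61 + 49 + 48 = 508

m01_sum=245, amount_sum=508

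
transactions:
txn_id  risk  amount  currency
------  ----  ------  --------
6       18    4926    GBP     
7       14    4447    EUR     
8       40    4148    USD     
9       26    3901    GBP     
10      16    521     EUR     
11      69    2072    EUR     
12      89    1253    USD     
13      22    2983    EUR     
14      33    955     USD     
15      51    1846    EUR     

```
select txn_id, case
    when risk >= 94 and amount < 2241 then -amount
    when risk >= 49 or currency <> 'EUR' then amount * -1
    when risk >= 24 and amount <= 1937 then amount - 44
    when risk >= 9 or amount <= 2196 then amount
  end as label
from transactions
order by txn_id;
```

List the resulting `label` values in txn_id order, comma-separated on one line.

txn_id=6: risk >= 49 or currency <> 'EUR' → -4926
txn_id=7: risk >= 9 or amount <= 2196 → 4447
txn_id=8: risk >= 49 or currency <> 'EUR' → -4148
txn_id=9: risk >= 49 or currency <> 'EUR' → -3901
txn_id=10: risk >= 9 or amount <= 2196 → 521
txn_id=11: risk >= 49 or currency <> 'EUR' → -2072
txn_id=12: risk >= 49 or currency <> 'EUR' → -1253
txn_id=13: risk >= 9 or amount <= 2196 → 2983
txn_id=14: risk >= 49 or currency <> 'EUR' → -955
txn_id=15: risk >= 49 or currency <> 'EUR' → -1846

-4926, 4447, -4148, -3901, 521, -2072, -1253, 2983, -955, -1846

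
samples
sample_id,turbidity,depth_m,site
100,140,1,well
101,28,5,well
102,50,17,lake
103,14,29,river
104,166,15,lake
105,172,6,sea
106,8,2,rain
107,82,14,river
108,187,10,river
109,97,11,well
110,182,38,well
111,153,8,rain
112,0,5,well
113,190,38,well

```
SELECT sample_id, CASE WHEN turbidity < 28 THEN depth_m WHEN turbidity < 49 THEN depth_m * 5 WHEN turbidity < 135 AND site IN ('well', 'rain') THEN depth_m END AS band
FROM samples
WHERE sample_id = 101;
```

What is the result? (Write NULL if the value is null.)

sample_id = 101: turbidity=28, depth_m=5, site=well.
turbidity < 28 → false
turbidity < 49 → true → 25

25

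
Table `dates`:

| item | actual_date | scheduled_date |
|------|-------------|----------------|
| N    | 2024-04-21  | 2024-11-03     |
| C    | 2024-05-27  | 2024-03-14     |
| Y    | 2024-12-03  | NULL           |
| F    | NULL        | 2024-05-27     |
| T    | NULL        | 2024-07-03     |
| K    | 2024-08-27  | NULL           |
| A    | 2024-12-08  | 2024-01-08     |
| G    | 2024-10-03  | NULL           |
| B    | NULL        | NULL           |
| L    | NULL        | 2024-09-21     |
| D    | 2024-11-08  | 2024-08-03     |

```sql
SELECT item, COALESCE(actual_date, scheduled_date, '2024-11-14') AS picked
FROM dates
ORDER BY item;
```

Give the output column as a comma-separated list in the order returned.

item=A: actual_date=2024-12-08 → 2024-12-08
item=B: actual_date=NULL, scheduled_date=NULL, → literal 2024-11-14 → 2024-11-14
item=C: actual_date=2024-05-27 → 2024-05-27
item=D: actual_date=2024-11-08 → 2024-11-08
item=F: actual_date=NULL, scheduled_date=2024-05-27 → 2024-05-27
item=G: actual_date=2024-10-03 → 2024-10-03
item=K: actual_date=2024-08-27 → 2024-08-27
item=L: actual_date=NULL, scheduled_date=2024-09-21 → 2024-09-21
item=N: actual_date=2024-04-21 → 2024-04-21
item=T: actual_date=NULL, scheduled_date=2024-07-03 → 2024-07-03
item=Y: actual_date=2024-12-03 → 2024-12-03

2024-12-08, 2024-11-14, 2024-05-27, 2024-11-08, 2024-05-27, 2024-10-03, 2024-08-27, 2024-09-21, 2024-04-21, 2024-07-03, 2024-12-03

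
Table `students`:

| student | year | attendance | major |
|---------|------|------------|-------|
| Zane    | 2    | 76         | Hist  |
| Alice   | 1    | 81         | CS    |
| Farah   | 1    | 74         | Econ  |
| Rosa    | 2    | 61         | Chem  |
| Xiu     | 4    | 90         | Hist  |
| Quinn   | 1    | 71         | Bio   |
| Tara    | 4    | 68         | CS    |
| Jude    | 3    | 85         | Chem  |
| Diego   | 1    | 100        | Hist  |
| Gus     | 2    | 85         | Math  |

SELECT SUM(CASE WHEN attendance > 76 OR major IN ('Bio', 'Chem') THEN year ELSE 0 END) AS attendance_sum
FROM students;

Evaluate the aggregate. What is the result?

14

student=Zane: ✗
student=Alice: ✓ → 1
student=Farah: ✗
student=Rosa: ✓ → 2
student=Xiu: ✓ → 4
student=Quinn: ✓ → 1
student=Tara: ✗
student=Jude: ✓ → 3
student=Diego: ✓ → 1
student=Gus: ✓ → 2
attendance_sum = 1 + 2 + 4 + 1 + 3 + 1 + 2 = 14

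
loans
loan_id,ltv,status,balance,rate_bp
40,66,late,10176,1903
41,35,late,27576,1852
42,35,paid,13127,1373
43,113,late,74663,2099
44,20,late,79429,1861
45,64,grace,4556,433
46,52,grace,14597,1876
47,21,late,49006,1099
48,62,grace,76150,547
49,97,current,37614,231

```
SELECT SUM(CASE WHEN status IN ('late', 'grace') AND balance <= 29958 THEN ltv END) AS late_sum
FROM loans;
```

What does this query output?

217

loan_id=40: ✓ → 66
loan_id=41: ✓ → 35
loan_id=42: ✗
loan_id=43: ✗
loan_id=44: ✗
loan_id=45: ✓ → 64
loan_id=46: ✓ → 52
loan_id=47: ✗
loan_id=48: ✗
loan_id=49: ✗
late_sum = 66 + 35 + 64 + 52 = 217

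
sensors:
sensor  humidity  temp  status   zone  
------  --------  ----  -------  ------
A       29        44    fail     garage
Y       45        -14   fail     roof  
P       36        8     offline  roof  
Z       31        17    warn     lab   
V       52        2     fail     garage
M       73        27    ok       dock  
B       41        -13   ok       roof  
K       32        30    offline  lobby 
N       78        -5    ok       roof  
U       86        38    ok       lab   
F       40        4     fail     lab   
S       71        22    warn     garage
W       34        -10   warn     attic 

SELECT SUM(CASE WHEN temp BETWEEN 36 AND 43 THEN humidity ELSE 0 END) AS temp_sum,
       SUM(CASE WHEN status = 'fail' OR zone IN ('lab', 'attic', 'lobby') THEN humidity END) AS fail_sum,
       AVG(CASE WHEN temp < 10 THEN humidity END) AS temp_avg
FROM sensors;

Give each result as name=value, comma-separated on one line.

[temp_sum: temp BETWEEN 36 AND 43]
sensor=A: ✗
sensor=Y: ✗
sensor=P: ✗
sensor=Z: ✗
sensor=V: ✗
sensor=M: ✗
sensor=B: ✗
sensor=K: ✗
sensor=N: ✗
sensor=U: ✓ → 86
sensor=F: ✗
sensor=S: ✗
sensor=W: ✗
temp_sum = 86
—
[fail_sum: status = 'fail' OR zone IN ('lab', 'attic', 'lobby')]
sensor=A: ✓ → 29
sensor=Y: ✓ → 45
sensor=P: ✗
sensor=Z: ✓ → 31
sensor=V: ✓ → 52
sensor=M: ✗
sensor=B: ✗
sensor=K: ✓ → 32
sensor=N: ✗
sensor=U: ✓ → 86
sensor=F: ✓ → 40
sensor=S: ✗
sensor=W: ✓ → 34
fail_sum = 29 + 45 + 31 + 52 + 32 + 86 + 40 + 34 = 349
—
[temp_avg: temp < 10]
sensor=A: ✗
sensor=Y: ✓ → 45
sensor=P: ✓ → 36
sensor=Z: ✗
sensor=V: ✓ → 52
sensor=M: ✗
sensor=B: ✓ → 41
sensor=K: ✗
sensor=N: ✓ → 78
sensor=U: ✗
sensor=F: ✓ → 40
sensor=S: ✗
sensor=W: ✓ → 34
temp_avg = (45 + 36 + 52 + 41 + 78 + 40 + 34) / 7 = 46.5714285714

temp_sum=86, fail_sum=349, temp_avg=46.5714285714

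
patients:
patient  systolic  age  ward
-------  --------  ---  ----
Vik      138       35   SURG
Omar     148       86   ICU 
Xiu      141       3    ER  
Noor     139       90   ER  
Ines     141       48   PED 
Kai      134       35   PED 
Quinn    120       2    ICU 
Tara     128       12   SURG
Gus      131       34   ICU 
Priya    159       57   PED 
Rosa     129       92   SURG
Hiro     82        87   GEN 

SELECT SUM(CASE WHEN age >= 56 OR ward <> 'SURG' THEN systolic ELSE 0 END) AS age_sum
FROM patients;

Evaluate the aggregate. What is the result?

1324

patient=Vik: ✗
patient=Omar: ✓ → 148
patient=Xiu: ✓ → 141
patient=Noor: ✓ → 139
patient=Ines: ✓ → 141
patient=Kai: ✓ → 134
patient=Quinn: ✓ → 120
patient=Tara: ✗
patient=Gus: ✓ → 131
patient=Priya: ✓ → 159
patient=Rosa: ✓ → 129
patient=Hiro: ✓ → 82
age_sum = 148 + 141 + 139 + 141 + 134 + 120 + 131 + 159 + 129 + 82 = 1324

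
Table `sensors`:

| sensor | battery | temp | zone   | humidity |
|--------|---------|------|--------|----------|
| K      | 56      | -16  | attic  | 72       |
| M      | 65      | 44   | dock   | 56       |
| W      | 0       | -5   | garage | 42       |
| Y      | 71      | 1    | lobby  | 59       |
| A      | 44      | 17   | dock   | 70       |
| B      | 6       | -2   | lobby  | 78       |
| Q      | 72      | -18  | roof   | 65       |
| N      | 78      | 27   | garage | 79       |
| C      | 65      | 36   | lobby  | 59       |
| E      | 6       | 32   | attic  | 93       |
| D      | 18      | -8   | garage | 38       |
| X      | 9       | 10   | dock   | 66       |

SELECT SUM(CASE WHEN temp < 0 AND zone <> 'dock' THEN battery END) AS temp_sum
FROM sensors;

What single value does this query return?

152

sensor=K: ✓ → 56
sensor=M: ✗
sensor=W: ✓ → 0
sensor=Y: ✗
sensor=A: ✗
sensor=B: ✓ → 6
sensor=Q: ✓ → 72
sensor=N: ✗
sensor=C: ✗
sensor=E: ✗
sensor=D: ✓ → 18
sensor=X: ✗
temp_sum = 56 + 6 + 72 + 18 = 152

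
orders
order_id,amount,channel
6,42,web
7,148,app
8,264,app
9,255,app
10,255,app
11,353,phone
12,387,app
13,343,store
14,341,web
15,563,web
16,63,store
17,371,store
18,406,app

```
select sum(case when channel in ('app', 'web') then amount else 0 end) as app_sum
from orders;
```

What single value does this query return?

2661

order_id=6: ✓ → 42
order_id=7: ✓ → 148
order_id=8: ✓ → 264
order_id=9: ✓ → 255
order_id=10: ✓ → 255
order_id=11: ✗
order_id=12: ✓ → 387
order_id=13: ✗
order_id=14: ✓ → 341
order_id=15: ✓ → 563
order_id=16: ✗
order_id=17: ✗
order_id=18: ✓ → 406
app_sum = 42 + 148 + 264 + 255 + 255 + 387 + 341 + 563 + 406 = 2661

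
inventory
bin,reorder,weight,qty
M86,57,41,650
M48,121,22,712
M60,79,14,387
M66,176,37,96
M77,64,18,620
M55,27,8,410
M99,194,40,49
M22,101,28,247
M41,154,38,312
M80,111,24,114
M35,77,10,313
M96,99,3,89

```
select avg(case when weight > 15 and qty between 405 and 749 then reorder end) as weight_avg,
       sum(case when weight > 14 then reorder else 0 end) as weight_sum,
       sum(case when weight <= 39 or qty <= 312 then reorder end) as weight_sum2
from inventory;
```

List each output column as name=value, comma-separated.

weight_avg=80.6666666667, weight_sum=978, weight_sum2=1203

[weight_avg: weight > 15 and qty between 405 and 749]
bin=M86: ✓ → 57
bin=M48: ✓ → 121
bin=M60: ✗
bin=M66: ✗
bin=M77: ✓ → 64
bin=M55: ✗
bin=M99: ✗
bin=M22: ✗
bin=M41: ✗
bin=M80: ✗
bin=M35: ✗
bin=M96: ✗
weight_avg = (57 + 121 + 64) / 3 = 80.6666666667
—
[weight_sum: weight > 14]
bin=M86: ✓ → 57
bin=M48: ✓ → 121
bin=M60: ✗
bin=M66: ✓ → 176
bin=M77: ✓ → 64
bin=M55: ✗
bin=M99: ✓ → 194
bin=M22: ✓ → 101
bin=M41: ✓ → 154
bin=M80: ✓ → 111
bin=M35: ✗
bin=M96: ✗
weight_sum = 57 + 121 + 176 + 64 + 194 + 101 + 154 + 111 = 978
—
[weight_sum2: weight <= 39 or qty <= 312]
bin=M86: ✗
bin=M48: ✓ → 121
bin=M60: ✓ → 79
bin=M66: ✓ → 176
bin=M77: ✓ → 64
bin=M55: ✓ → 27
bin=M99: ✓ → 194
bin=M22: ✓ → 101
bin=M41: ✓ → 154
bin=M80: ✓ → 111
bin=M35: ✓ → 77
bin=M96: ✓ → 99
weight_sum2 = 121 + 79 + 176 + 64 + 27 + 194 + 101 + 154 + 111 + 77 + 99 = 1203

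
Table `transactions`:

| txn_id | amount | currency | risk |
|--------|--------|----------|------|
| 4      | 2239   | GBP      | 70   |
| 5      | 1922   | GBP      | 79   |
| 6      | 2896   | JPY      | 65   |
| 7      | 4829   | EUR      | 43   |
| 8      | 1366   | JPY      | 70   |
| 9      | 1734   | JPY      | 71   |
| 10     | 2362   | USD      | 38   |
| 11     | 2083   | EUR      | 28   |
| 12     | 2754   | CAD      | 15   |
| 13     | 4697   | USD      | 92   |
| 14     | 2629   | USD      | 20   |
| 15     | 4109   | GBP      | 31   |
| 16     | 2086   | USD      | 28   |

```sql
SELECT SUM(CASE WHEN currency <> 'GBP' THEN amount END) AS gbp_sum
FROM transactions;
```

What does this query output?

27436

txn_id=4: ✗
txn_id=5: ✗
txn_id=6: ✓ → 2896
txn_id=7: ✓ → 4829
txn_id=8: ✓ → 1366
txn_id=9: ✓ → 1734
txn_id=10: ✓ → 2362
txn_id=11: ✓ → 2083
txn_id=12: ✓ → 2754
txn_id=13: ✓ → 4697
txn_id=14: ✓ → 2629
txn_id=15: ✗
txn_id=16: ✓ → 2086
gbp_sum = 2896 + 4829 + 1366 + 1734 + 2362 + 2083 + 2754 + 4697 + 2629 + 2086 = 27436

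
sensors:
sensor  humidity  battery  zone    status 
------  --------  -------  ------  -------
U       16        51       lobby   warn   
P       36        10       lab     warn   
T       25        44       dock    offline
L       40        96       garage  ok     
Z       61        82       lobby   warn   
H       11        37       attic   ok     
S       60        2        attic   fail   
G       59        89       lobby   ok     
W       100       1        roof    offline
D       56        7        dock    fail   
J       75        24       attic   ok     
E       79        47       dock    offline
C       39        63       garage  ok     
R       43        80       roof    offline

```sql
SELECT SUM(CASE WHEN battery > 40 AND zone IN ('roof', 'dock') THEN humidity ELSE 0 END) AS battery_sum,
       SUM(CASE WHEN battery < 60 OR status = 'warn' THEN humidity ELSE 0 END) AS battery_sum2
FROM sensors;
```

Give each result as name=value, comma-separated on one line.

battery_sum=147, battery_sum2=519

[battery_sum: battery > 40 AND zone IN ('roof', 'dock')]
sensor=U: ✗
sensor=P: ✗
sensor=T: ✓ → 25
sensor=L: ✗
sensor=Z: ✗
sensor=H: ✗
sensor=S: ✗
sensor=G: ✗
sensor=W: ✗
sensor=D: ✗
sensor=J: ✗
sensor=E: ✓ → 79
sensor=C: ✗
sensor=R: ✓ → 43
battery_sum = 25 + 79 + 43 = 147
—
[battery_sum2: battery < 60 OR status = 'warn']
sensor=U: ✓ → 16
sensor=P: ✓ → 36
sensor=T: ✓ → 25
sensor=L: ✗
sensor=Z: ✓ → 61
sensor=H: ✓ → 11
sensor=S: ✓ → 60
sensor=G: ✗
sensor=W: ✓ → 100
sensor=D: ✓ → 56
sensor=J: ✓ → 75
sensor=E: ✓ → 79
sensor=C: ✗
sensor=R: ✗
battery_sum2 = 16 + 36 + 25 + 61 + 11 + 60 + 100 + 56 + 75 + 79 = 519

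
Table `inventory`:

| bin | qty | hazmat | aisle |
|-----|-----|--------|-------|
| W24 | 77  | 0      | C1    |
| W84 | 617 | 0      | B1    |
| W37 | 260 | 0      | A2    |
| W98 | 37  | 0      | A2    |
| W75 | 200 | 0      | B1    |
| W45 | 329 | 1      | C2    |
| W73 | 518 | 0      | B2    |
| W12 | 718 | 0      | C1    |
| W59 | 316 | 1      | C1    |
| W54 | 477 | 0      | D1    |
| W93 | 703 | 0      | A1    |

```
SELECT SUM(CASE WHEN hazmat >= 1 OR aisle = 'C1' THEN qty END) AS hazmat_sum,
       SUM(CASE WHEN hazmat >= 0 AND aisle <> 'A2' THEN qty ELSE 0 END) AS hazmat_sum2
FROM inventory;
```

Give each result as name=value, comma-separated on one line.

hazmat_sum=1440, hazmat_sum2=3955

[hazmat_sum: hazmat >= 1 OR aisle = 'C1']
bin=W24: ✓ → 77
bin=W84: ✗
bin=W37: ✗
bin=W98: ✗
bin=W75: ✗
bin=W45: ✓ → 329
bin=W73: ✗
bin=W12: ✓ → 718
bin=W59: ✓ → 316
bin=W54: ✗
bin=W93: ✗
hazmat_sum = 77 + 329 + 718 + 316 = 1440
—
[hazmat_sum2: hazmat >= 0 AND aisle <> 'A2']
bin=W24: ✓ → 77
bin=W84: ✓ → 617
bin=W37: ✗
bin=W98: ✗
bin=W75: ✓ → 200
bin=W45: ✓ → 329
bin=W73: ✓ → 518
bin=W12: ✓ → 718
bin=W59: ✓ → 316
bin=W54: ✓ → 477
bin=W93: ✓ → 703
hazmat_sum2 = 77 + 617 + 200 + 329 + 518 + 718 + 316 + 477 + 703 = 3955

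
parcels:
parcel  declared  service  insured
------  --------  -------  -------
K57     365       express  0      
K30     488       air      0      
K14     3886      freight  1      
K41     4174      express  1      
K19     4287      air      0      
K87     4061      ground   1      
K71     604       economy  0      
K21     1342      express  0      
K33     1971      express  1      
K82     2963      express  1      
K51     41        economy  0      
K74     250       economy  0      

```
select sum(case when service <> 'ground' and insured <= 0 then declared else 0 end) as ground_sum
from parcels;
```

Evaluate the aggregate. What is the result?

parcel=K57: ✓ → 365
parcel=K30: ✓ → 488
parcel=K14: ✗
parcel=K41: ✗
parcel=K19: ✓ → 4287
parcel=K87: ✗
parcel=K71: ✓ → 604
parcel=K21: ✓ → 1342
parcel=K33: ✗
parcel=K82: ✗
parcel=K51: ✓ → 41
parcel=K74: ✓ → 250
ground_sum = 365 + 488 + 4287 + 604 + 1342 + 41 + 250 = 7377

7377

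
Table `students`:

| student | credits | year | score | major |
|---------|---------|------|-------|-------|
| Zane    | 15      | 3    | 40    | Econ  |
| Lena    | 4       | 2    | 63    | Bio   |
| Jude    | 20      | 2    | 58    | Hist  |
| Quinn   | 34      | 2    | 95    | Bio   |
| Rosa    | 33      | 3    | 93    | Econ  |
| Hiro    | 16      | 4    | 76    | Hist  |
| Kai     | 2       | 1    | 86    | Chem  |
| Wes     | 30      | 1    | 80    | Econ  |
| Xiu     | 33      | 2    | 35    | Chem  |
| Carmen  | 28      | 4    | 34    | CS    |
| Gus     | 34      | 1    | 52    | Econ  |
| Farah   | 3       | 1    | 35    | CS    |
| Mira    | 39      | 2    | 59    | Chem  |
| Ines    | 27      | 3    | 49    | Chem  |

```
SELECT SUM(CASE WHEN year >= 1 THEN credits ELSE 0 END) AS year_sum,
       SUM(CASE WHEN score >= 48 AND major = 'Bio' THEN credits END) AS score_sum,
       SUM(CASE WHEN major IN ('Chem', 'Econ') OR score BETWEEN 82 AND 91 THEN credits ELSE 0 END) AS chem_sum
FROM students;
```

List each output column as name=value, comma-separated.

year_sum=318, score_sum=38, chem_sum=213

[year_sum: year >= 1]
student=Zane: ✓ → 15
student=Lena: ✓ → 4
student=Jude: ✓ → 20
student=Quinn: ✓ → 34
student=Rosa: ✓ → 33
student=Hiro: ✓ → 16
student=Kai: ✓ → 2
student=Wes: ✓ → 30
student=Xiu: ✓ → 33
student=Carmen: ✓ → 28
student=Gus: ✓ → 34
student=Farah: ✓ → 3
student=Mira: ✓ → 39
student=Ines: ✓ → 27
year_sum = 15 + 4 + 20 + 34 + 33 + 16 + 2 + 30 + 33 + 28 + 34 + 3 + 39 + 27 = 318
—
[score_sum: score >= 48 AND major = 'Bio']
student=Zane: ✗
student=Lena: ✓ → 4
student=Jude: ✗
student=Quinn: ✓ → 34
student=Rosa: ✗
student=Hiro: ✗
student=Kai: ✗
student=Wes: ✗
student=Xiu: ✗
student=Carmen: ✗
student=Gus: ✗
student=Farah: ✗
student=Mira: ✗
student=Ines: ✗
score_sum = 4 + 34 = 38
—
[chem_sum: major IN ('Chem', 'Econ') OR score BETWEEN 82 AND 91]
student=Zane: ✓ → 15
student=Lena: ✗
student=Jude: ✗
student=Quinn: ✗
student=Rosa: ✓ → 33
student=Hiro: ✗
student=Kai: ✓ → 2
student=Wes: ✓ → 30
student=Xiu: ✓ → 33
student=Carmen: ✗
student=Gus: ✓ → 34
student=Farah: ✗
student=Mira: ✓ → 39
student=Ines: ✓ → 27
chem_sum = 15 + 33 + 2 + 30 + 33 + 34 + 39 + 27 = 213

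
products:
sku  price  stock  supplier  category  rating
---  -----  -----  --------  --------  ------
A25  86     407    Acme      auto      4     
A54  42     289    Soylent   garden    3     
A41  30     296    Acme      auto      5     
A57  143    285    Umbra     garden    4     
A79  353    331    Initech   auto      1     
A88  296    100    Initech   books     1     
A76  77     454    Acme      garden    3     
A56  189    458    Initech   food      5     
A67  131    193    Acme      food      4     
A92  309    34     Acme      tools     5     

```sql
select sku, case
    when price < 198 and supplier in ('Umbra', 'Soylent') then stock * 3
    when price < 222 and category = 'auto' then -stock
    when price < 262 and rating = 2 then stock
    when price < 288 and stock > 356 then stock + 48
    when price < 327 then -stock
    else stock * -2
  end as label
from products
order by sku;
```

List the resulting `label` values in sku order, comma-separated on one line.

-407, -296, 867, 506, 855, -193, 502, -662, -100, -34

sku=A25: price < 222 and category = 'auto' → -407
sku=A41: price < 222 and category = 'auto' → -296
sku=A54: price < 198 and supplier in ('Umbra', 'Soylent') → 867
sku=A56: price < 288 and stock > 356 → 506
sku=A57: price < 198 and supplier in ('Umbra', 'Soylent') → 855
sku=A67: price < 327 → -193
sku=A76: price < 288 and stock > 356 → 502
sku=A79: ELSE → -662
sku=A88: price < 327 → -100
sku=A92: price < 327 → -34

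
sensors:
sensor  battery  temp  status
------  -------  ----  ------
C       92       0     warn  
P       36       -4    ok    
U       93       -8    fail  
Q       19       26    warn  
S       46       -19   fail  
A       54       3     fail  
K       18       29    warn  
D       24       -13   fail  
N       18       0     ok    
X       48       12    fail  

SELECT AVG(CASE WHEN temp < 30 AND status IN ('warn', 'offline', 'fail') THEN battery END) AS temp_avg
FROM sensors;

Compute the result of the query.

sensor=C: ✓ → 92
sensor=P: ✗
sensor=U: ✓ → 93
sensor=Q: ✓ → 19
sensor=S: ✓ → 46
sensor=A: ✓ → 54
sensor=K: ✓ → 18
sensor=D: ✓ → 24
sensor=N: ✗
sensor=X: ✓ → 48
temp_avg = (92 + 93 + 19 + 46 + 54 + 18 + 24 + 48) / 8 = 49.25

49.25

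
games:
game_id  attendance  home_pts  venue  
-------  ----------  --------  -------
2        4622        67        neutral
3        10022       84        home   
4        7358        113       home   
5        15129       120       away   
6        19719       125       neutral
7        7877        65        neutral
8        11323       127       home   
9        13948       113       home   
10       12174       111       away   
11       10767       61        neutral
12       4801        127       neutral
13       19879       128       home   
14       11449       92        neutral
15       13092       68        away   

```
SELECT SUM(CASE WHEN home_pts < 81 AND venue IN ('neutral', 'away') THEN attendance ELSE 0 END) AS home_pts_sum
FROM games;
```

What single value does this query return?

36358

game_id=2: ✓ → 4622
game_id=3: ✗
game_id=4: ✗
game_id=5: ✗
game_id=6: ✗
game_id=7: ✓ → 7877
game_id=8: ✗
game_id=9: ✗
game_id=10: ✗
game_id=11: ✓ → 10767
game_id=12: ✗
game_id=13: ✗
game_id=14: ✗
game_id=15: ✓ → 13092
home_pts_sum = 4622 + 7877 + 10767 + 13092 = 36358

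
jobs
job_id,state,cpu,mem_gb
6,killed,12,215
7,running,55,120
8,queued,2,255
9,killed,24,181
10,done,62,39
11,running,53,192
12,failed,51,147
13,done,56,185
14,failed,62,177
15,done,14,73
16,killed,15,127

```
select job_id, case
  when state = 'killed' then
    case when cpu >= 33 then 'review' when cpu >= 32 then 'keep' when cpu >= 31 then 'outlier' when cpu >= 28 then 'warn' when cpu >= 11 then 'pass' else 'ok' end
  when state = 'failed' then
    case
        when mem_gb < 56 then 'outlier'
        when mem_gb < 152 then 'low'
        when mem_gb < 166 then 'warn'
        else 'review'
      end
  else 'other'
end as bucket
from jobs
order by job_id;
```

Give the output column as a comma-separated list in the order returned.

pass, other, other, pass, other, other, low, other, review, other, pass

job_id=6: state='killed' → inner[cpu >= 11] → pass
job_id=7: state='running' → outer ELSE → other
job_id=8: state='queued' → outer ELSE → other
job_id=9: state='killed' → inner[cpu >= 11] → pass
job_id=10: state='done' → outer ELSE → other
job_id=11: state='running' → outer ELSE → other
job_id=12: state='failed' → inner[mem_gb < 152] → low
job_id=13: state='done' → outer ELSE → other
job_id=14: state='failed' → inner[ELSE] → review
job_id=15: state='done' → outer ELSE → other
job_id=16: state='killed' → inner[cpu >= 11] → pass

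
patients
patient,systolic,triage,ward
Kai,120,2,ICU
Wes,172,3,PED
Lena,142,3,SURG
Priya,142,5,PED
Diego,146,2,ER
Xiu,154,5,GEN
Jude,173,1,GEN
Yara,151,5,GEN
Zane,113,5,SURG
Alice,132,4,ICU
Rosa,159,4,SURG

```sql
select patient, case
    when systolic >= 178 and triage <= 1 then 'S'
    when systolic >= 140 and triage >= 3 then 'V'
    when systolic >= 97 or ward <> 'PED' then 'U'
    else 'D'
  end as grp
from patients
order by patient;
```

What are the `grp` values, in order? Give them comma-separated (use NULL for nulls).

U, U, U, U, V, V, V, V, V, V, U

patient=Alice: systolic >= 97 or ward <> 'PED' → U
patient=Diego: systolic >= 97 or ward <> 'PED' → U
patient=Jude: systolic >= 97 or ward <> 'PED' → U
patient=Kai: systolic >= 97 or ward <> 'PED' → U
patient=Lena: systolic >= 140 and triage >= 3 → V
patient=Priya: systolic >= 140 and triage >= 3 → V
patient=Rosa: systolic >= 140 and triage >= 3 → V
patient=Wes: systolic >= 140 and triage >= 3 → V
patient=Xiu: systolic >= 140 and triage >= 3 → V
patient=Yara: systolic >= 140 and triage >= 3 → V
patient=Zane: systolic >= 97 or ward <> 'PED' → U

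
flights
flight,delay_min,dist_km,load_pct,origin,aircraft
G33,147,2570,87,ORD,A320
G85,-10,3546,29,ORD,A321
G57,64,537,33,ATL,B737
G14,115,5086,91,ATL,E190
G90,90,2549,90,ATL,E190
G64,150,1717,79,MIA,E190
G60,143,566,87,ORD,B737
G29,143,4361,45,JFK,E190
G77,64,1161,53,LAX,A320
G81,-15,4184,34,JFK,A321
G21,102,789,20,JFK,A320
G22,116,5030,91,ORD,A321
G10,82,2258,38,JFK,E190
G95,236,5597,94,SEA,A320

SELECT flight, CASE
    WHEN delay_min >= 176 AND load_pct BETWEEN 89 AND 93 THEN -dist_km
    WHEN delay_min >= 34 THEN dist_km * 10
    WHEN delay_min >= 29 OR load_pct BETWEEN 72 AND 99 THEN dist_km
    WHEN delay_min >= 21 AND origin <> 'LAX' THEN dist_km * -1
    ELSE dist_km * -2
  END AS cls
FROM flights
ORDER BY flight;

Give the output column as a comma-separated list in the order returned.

flight=G10: delay_min >= 34 → 22580
flight=G14: delay_min >= 34 → 50860
flight=G21: delay_min >= 34 → 7890
flight=G22: delay_min >= 34 → 50300
flight=G29: delay_min >= 34 → 43610
flight=G33: delay_min >= 34 → 25700
flight=G57: delay_min >= 34 → 5370
flight=G60: delay_min >= 34 → 5660
flight=G64: delay_min >= 34 → 17170
flight=G77: delay_min >= 34 → 11610
flight=G81: ELSE → -8368
flight=G85: ELSE → -7092
flight=G90: delay_min >= 34 → 25490
flight=G95: delay_min >= 34 → 55970

22580, 50860, 7890, 50300, 43610, 25700, 5370, 5660, 17170, 11610, -8368, -7092, 25490, 55970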